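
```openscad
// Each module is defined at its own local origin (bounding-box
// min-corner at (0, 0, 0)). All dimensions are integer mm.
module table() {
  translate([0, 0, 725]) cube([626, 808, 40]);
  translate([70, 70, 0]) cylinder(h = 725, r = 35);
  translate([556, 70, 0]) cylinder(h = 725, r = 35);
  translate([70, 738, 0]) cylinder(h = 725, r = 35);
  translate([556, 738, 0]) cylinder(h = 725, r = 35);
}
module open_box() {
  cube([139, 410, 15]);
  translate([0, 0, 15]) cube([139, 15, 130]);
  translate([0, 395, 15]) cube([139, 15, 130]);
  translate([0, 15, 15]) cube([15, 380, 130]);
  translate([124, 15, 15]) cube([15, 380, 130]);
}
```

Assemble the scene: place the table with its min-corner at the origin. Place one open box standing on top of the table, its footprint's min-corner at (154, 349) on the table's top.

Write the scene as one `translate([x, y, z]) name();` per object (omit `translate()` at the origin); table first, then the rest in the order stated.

table();
translate([154, 349, 765]) open_box();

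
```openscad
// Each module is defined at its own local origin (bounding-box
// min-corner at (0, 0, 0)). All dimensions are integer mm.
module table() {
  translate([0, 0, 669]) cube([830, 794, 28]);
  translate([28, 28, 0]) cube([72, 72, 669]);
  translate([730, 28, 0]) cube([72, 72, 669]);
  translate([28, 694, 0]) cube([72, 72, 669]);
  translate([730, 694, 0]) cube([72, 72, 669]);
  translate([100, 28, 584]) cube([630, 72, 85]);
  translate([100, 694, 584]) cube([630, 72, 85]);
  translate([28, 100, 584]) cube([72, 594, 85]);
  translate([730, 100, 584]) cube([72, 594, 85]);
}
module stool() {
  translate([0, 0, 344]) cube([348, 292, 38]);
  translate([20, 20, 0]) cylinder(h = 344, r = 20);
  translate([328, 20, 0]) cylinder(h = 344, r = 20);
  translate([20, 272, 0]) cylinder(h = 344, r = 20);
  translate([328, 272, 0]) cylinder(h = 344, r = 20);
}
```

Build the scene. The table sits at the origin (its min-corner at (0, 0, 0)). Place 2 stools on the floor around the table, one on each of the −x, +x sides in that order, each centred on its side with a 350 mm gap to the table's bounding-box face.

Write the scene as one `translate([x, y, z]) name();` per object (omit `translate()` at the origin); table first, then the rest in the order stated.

table();
translate([-698, 251, 0]) stool();
translate([1180, 251, 0]) stool();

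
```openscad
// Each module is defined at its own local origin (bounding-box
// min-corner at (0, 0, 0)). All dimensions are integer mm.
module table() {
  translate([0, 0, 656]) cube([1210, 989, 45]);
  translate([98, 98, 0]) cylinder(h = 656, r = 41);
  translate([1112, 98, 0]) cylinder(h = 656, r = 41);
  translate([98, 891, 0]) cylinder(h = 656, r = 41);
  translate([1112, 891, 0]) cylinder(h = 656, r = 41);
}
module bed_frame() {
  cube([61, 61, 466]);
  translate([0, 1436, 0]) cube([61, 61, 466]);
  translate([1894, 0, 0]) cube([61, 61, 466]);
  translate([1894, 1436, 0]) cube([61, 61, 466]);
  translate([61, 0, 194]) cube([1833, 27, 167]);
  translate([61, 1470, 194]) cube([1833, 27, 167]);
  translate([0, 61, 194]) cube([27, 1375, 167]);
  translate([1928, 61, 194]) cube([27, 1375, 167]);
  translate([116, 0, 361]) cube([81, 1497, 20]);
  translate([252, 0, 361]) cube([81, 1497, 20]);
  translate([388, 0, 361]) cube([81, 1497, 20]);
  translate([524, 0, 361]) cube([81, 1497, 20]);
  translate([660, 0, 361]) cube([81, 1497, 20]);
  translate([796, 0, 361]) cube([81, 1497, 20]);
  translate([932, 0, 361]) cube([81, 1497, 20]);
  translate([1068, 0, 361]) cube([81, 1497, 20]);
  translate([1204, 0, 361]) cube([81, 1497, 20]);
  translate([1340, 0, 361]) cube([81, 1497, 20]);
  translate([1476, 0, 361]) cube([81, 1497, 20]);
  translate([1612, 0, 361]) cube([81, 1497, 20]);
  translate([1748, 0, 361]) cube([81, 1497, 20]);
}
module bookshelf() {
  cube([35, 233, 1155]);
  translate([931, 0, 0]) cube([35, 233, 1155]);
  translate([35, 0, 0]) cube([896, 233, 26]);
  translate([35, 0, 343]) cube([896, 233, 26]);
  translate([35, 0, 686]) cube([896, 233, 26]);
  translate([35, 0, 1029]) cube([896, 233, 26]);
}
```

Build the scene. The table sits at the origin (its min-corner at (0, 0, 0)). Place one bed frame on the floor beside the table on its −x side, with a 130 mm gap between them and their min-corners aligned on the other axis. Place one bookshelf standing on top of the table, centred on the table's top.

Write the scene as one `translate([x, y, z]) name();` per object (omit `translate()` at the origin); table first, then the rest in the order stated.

table();
translate([-2085, 0, 0]) bed_frame();
translate([122, 378, 701]) bookshelf();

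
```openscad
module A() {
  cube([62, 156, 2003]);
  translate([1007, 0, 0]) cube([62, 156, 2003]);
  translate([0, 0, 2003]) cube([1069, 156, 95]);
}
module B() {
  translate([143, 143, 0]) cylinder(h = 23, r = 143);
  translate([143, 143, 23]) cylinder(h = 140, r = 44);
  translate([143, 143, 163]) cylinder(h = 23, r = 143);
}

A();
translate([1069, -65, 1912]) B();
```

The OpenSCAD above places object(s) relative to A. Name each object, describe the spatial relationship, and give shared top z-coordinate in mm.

A is a door frame. B is a spool. The spool is beside the door frame with their tops flush at z = 2098. The shared top z-coordinate is 2098 mm.

Both tops at z = 2098 mm.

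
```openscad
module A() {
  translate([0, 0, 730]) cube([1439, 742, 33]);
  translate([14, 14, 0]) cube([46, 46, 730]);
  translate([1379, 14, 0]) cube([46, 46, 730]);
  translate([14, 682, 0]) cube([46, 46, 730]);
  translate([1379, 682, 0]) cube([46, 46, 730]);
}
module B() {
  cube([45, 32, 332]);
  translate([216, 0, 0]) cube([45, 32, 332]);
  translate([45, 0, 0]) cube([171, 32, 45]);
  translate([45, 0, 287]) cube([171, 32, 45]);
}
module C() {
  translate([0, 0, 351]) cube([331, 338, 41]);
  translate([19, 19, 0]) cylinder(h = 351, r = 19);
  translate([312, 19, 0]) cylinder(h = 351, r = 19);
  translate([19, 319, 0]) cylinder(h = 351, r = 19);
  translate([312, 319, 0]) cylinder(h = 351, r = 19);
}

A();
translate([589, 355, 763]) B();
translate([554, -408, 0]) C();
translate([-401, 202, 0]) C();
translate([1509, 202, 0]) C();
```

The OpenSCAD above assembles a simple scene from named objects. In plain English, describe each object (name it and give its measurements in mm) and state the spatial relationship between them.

A is a rectangular dining table. The top is 1439×742×33 mm with its upper surface at z = 763 mm. It stands on four 46×46 mm square legs, each inset 14 mm from the nearest pair of top edges, running from the floor to the underside of the top.

B is a rectangular picture frame lying in the x–z plane (depth along y). The opening is 171 mm wide (x) by 242 mm tall (z), surrounded by a border 45 mm wide on all four sides. The frame is 32 mm deep and is made of two full-height vertical stiles with two horizontal rails fitted between them.

C is a four-legged stool. The seat is a 331×338×41 mm slab whose top surface is at z = 392 mm; four round legs, each 38 mm in diameter, run from the floor (z = 0) to the underside of the seat, each leg's axis is inset half a diameter from the nearest pair of seat edges (so the leg's bounding box is flush with the corner).

The picture frame is on top of the table, centred. Three stools sit around the table at the −y, −x, +x sides.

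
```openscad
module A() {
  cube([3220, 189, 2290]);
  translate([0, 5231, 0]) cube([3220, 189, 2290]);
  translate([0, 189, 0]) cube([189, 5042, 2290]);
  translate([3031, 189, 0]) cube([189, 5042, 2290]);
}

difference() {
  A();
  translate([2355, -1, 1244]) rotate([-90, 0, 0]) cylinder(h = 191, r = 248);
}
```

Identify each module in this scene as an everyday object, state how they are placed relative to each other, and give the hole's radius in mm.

The subtracted cylinder has r = 248 mm.

A is a house frame. The house frame has a circular hole through its front wall. The hole's radius is 248 mm.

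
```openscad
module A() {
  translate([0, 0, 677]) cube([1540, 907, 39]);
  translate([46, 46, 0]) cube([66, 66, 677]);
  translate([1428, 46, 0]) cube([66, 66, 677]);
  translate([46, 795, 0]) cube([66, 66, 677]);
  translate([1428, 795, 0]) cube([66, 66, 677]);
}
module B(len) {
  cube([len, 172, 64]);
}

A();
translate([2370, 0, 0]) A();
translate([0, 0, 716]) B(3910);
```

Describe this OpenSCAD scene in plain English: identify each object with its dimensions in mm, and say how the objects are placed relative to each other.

A is a table with a 1540×907 mm rectangular top, 39 mm thick, top surface at z = 716 mm, supported by four 66×66 mm square legs, each inset 46 mm from the nearest pair of top edges, running from the floor.

B is a rectangular beam 3910 mm long (x), 172 mm deep (y), 64 mm thick (z).

The beam spans the tops of two tables placed 830 mm apart, resting at z = 716 mm.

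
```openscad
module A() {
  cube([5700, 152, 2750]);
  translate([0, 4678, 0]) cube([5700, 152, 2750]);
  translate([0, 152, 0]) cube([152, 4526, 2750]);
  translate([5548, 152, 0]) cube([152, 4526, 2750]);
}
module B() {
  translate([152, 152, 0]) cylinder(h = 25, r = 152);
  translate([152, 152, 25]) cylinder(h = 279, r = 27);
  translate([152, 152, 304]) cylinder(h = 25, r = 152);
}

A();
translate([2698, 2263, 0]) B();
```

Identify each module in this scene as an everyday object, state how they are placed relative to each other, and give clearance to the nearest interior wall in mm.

Clearances: x = 2546, y = 2111; minimum 2111 mm.

A is a house frame. B is a spool. The spool sits inside the house frame, centred. The clearance to the nearest interior wall is 2111 mm.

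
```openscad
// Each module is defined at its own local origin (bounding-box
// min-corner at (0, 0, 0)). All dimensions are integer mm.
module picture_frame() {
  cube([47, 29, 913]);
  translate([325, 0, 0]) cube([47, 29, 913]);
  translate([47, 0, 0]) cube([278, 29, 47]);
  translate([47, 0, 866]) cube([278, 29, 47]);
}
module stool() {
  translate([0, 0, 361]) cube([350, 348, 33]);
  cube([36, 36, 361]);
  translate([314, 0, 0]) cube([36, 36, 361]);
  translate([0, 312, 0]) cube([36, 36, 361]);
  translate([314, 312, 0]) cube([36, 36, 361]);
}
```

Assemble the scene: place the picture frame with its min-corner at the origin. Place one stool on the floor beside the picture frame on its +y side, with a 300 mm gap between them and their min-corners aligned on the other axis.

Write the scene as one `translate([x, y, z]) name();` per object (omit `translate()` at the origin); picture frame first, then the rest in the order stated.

picture_frame();
translate([0, 329, 0]) stool();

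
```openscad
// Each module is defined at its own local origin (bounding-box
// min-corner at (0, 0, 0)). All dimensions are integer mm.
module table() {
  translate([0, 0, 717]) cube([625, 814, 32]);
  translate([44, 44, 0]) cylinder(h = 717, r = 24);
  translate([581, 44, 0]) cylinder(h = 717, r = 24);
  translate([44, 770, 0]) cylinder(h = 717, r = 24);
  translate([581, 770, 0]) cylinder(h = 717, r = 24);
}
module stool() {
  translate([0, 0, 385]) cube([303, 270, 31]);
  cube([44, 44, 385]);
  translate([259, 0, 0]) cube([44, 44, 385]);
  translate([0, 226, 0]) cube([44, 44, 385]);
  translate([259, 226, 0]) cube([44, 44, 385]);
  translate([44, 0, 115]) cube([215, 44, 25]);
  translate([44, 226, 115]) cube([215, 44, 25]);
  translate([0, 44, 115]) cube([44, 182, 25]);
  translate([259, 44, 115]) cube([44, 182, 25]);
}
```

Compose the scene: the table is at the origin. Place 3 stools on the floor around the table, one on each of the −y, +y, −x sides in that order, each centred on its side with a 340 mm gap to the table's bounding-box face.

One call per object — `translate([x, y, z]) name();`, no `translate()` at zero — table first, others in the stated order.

table();
translate([161, -610, 0]) stool();
translate([161, 1154, 0]) stool();
translate([-643, 272, 0]) stool();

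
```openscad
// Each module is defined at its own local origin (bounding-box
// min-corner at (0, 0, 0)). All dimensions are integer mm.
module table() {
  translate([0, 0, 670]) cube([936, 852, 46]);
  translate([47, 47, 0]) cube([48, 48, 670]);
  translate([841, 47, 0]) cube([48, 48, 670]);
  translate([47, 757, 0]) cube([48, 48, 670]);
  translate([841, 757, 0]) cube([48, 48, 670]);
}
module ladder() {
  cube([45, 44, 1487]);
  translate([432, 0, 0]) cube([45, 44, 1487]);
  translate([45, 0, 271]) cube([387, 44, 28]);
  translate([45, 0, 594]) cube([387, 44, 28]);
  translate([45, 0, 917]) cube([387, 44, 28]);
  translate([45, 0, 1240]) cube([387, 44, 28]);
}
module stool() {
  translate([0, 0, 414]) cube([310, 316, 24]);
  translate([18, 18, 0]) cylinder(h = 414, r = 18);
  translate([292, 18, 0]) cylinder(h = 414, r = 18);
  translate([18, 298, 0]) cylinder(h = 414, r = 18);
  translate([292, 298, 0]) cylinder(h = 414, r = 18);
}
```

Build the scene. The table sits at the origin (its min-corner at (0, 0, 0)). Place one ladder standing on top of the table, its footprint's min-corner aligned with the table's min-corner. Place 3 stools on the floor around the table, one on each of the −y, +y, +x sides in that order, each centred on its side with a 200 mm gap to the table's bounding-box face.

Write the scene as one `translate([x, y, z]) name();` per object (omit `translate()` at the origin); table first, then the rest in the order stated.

table();
translate([0, 0, 716]) ladder();
translate([313, -516, 0]) stool();
translate([313, 1052, 0]) stool();
translate([1136, 268, 0]) stool();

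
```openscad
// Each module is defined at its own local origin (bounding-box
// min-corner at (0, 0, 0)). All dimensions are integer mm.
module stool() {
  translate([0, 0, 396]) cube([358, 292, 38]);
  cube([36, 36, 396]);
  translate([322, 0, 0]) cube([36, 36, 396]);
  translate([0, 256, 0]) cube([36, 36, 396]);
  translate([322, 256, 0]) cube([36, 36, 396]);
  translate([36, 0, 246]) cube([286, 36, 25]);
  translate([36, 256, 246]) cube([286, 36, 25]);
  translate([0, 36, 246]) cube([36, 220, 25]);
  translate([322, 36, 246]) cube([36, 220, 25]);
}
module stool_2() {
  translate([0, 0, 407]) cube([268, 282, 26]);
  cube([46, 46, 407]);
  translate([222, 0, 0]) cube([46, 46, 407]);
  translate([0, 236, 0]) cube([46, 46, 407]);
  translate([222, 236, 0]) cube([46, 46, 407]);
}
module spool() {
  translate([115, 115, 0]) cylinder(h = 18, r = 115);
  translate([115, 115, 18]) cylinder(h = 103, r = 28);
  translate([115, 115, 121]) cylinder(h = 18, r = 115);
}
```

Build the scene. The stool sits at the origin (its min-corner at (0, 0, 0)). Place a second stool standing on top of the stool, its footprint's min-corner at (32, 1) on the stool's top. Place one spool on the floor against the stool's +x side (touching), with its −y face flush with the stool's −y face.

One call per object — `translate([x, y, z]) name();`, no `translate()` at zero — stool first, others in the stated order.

stool();
translate([32, 1, 434]) stool_2();
translate([358, 0, 0]) spool();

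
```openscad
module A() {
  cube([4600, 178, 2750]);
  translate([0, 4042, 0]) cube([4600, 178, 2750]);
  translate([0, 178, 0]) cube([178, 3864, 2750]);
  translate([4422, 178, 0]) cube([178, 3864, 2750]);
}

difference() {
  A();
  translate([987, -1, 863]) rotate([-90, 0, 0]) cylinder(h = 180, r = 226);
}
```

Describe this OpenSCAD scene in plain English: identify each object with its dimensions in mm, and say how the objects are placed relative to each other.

A is the wall frame of a small rectangular building: four walls, each 2750 mm tall and 178 mm thick, enclosing a footprint 4600 mm (x) by 4220 mm (y) outside-to-outside, with no floor or roof. The front and back walls (the −y and +y sides) span the full width; the two side walls fit between them.

The house frame has a circular hole of radius 226 mm through its front wall, centred at (x = 987, z = 863).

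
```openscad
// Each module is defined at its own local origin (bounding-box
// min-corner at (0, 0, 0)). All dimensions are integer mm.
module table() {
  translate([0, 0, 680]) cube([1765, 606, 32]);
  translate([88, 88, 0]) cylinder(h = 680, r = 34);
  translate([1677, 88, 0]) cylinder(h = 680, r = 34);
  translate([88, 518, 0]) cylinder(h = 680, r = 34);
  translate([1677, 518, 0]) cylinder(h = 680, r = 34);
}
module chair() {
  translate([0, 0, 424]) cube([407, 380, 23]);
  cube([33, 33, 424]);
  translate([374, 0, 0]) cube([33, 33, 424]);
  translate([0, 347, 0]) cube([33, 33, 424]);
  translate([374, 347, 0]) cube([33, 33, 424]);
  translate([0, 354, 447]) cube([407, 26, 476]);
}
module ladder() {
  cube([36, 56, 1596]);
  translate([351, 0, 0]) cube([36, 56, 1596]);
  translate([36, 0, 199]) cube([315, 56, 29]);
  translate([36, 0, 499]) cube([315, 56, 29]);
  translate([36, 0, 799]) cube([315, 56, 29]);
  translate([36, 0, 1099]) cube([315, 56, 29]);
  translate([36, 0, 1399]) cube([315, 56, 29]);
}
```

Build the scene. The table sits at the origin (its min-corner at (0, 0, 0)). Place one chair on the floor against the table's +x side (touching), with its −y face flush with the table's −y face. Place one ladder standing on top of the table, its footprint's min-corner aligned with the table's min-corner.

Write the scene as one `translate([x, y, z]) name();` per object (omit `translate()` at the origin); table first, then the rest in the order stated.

table();
translate([1765, 0, 0]) chair();
translate([0, 0, 712]) ladder();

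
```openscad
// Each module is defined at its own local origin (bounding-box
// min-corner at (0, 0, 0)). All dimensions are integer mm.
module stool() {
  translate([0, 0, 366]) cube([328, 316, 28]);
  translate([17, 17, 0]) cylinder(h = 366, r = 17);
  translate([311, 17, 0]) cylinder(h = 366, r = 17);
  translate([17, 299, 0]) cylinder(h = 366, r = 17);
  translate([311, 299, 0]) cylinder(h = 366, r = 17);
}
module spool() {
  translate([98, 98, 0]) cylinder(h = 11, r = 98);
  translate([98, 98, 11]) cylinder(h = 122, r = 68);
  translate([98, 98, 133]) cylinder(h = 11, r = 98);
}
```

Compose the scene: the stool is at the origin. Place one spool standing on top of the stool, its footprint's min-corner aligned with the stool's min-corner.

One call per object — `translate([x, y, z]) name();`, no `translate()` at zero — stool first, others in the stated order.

stool();
translate([0, 0, 394]) spool();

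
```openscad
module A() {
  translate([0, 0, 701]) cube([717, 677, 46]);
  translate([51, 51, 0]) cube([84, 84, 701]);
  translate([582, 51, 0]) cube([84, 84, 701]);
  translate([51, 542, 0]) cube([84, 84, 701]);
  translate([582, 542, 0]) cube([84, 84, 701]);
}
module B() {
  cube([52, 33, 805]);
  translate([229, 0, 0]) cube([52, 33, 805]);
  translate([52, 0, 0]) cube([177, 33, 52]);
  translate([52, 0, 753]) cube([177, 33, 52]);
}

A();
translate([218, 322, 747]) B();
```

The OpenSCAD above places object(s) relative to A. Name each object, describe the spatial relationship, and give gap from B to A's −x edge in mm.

A is a table. B is a picture frame. The picture frame is on top of the table, centred. The gap from the picture frame to the table's −x edge is 218 mm.

The picture frame's min-x is at 218; the table's min-x is 0; gap = 218 mm.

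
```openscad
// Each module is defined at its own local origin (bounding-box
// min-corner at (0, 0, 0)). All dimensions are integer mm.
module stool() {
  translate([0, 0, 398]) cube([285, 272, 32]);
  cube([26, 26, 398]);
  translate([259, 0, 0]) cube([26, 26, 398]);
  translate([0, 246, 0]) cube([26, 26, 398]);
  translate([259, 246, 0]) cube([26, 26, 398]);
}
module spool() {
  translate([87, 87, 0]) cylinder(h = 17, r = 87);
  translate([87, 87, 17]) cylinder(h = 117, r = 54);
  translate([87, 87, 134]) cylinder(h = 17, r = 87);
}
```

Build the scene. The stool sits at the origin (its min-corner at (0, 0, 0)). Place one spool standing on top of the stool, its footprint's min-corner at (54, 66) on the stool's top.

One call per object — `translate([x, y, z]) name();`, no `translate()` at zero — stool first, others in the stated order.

stool();
translate([54, 66, 430]) spool();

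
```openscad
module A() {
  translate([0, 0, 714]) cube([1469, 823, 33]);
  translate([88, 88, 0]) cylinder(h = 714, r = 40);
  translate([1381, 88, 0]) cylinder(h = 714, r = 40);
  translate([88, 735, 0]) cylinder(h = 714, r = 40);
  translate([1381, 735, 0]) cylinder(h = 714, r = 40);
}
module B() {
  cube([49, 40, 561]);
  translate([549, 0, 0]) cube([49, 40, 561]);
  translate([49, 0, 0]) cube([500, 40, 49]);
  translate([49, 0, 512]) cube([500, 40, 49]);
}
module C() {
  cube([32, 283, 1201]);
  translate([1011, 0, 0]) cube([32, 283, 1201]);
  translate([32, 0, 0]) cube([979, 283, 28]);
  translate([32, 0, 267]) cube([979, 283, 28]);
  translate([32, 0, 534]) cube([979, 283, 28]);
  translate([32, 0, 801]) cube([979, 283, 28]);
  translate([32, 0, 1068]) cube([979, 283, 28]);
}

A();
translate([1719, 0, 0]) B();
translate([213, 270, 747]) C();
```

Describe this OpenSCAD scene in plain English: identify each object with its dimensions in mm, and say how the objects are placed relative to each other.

A is a rectangular dining table. The top is 1469×823×33 mm with its upper surface at z = 747 mm. It stands on four round legs of 80 mm diameter, each leg's bounding box inset 48 mm from the nearest pair of top edges, running from the floor to the underside of the top.

B is a rectangular picture frame lying in the x–z plane (depth along y). The opening is 500 mm wide (x) by 463 mm tall (z), surrounded by a border 49 mm wide on all four sides. The frame is 40 mm deep and is made of two full-height vertical stiles with two horizontal rails fitted between them.

C is an open bookshelf. Two side panels, each 32 mm thick, 283 mm deep and 1201 mm tall, stand 1043 mm apart (outside-to-outside). Between them sit 5 shelves, each 28 mm thick and 283 mm deep, spanning the full gap between the sides. The bottom shelf rests on the floor (its underside at z = 0) and the clear gap between one shelf's top and the next shelf's underside is 239 mm.

The picture frame is on the floor beside the table on its +x side. The bookshelf is on top of the table, centred.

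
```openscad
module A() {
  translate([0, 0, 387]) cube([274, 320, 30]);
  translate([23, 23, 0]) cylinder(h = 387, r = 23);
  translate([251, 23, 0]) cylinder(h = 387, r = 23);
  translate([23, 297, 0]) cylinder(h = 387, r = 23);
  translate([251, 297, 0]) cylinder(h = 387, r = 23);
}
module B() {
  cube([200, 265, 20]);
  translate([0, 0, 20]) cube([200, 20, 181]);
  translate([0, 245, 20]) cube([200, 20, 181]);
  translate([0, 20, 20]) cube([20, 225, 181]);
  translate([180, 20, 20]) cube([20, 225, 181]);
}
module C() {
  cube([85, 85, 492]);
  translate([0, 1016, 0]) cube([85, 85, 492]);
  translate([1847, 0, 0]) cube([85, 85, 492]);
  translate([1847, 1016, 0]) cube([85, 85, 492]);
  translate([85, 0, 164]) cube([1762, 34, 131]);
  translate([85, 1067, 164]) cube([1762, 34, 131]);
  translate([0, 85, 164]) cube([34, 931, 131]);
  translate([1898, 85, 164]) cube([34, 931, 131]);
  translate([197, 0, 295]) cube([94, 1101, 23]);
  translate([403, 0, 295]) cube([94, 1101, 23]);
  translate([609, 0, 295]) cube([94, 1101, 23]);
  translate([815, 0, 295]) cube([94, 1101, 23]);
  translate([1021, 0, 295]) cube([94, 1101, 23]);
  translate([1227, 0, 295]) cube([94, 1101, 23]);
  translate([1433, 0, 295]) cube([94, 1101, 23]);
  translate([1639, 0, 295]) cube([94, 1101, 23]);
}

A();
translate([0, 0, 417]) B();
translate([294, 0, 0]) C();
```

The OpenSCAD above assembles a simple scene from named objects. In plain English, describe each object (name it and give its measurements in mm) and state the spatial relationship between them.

A is a four-legged stool. The seat is 274×320 mm, 30 mm thick, top at z = 417 mm. It stands on four round legs, each 46 mm in diameter, from z = 0 to the seat underside, each leg's axis is inset half a diameter from the nearest pair of seat edges (so the leg's bounding box is flush with the corner).

B is an open storage box with external size 200×265×201 mm and wall thickness 20 mm (the base is also 20 mm thick). The base covers the whole footprint; the four walls stand on the base, with the y-facing walls full-width and the x-facing walls fitting between their inner faces.

C is a bed frame 1932 mm long (x) by 1101 mm wide (y). Four 85×85 mm corner posts, 492 mm tall, at the corners of the footprint. Four rails of 34 mm thickness and 131 mm height run between adjacent posts with their undersides at z = 164 mm, their outer faces flush with the outside of the frame (the two x-running rails run between the posts' inner faces; the two y-running rails run between the posts' inner faces). 8 slats, each 94 mm wide (x) and 23 mm thick, lie across the top of the two x-running rails, running the full 1101 mm width of the frame in y; the slats are evenly spaced along x between the inner faces of the end posts with equal gaps (rounded down to the nearest mm) at the −x end and between each pair — any rounding remainder accumulates at the +x end.

The open box is on top of the stool. The bed frame is on the floor beside the stool on its +x side.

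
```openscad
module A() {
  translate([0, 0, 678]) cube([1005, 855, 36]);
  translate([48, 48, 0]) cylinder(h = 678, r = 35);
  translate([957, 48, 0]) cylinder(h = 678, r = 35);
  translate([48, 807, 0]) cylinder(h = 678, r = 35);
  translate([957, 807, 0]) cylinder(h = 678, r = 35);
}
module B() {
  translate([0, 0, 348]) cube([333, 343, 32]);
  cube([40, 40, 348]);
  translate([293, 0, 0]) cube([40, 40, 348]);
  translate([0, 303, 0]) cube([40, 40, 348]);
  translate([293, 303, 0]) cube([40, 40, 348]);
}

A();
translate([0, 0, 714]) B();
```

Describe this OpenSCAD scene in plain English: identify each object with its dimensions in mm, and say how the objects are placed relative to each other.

A is a table with a 1005×855 mm rectangular top, 36 mm thick, top surface at z = 714 mm, supported by four round legs of 70 mm diameter, each leg's bounding box inset 13 mm from the nearest pair of top edges, running from the floor.

B is a four-legged stool. The seat is 333×343 mm, 32 mm thick, top at z = 380 mm. It stands on four square legs, each 40×40 mm in cross-section, from z = 0 to the seat underside, each flush with a corner of the seat.

The stool is on top of the table.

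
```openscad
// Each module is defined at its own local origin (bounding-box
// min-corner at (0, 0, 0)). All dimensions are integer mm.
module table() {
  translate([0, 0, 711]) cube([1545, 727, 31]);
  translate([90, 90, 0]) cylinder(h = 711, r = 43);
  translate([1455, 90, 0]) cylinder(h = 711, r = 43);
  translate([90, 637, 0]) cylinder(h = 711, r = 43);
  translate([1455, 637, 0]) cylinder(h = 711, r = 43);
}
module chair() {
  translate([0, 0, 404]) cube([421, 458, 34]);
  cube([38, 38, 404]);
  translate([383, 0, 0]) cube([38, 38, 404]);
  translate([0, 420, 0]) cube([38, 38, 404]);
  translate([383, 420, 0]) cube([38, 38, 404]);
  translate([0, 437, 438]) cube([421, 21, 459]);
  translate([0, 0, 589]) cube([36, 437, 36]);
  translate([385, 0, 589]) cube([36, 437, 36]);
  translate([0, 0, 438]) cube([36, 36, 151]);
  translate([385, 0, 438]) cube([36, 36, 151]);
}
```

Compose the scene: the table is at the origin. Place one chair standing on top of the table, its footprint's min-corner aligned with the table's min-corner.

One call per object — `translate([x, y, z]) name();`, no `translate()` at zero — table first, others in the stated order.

table();
translate([0, 0, 742]) chair();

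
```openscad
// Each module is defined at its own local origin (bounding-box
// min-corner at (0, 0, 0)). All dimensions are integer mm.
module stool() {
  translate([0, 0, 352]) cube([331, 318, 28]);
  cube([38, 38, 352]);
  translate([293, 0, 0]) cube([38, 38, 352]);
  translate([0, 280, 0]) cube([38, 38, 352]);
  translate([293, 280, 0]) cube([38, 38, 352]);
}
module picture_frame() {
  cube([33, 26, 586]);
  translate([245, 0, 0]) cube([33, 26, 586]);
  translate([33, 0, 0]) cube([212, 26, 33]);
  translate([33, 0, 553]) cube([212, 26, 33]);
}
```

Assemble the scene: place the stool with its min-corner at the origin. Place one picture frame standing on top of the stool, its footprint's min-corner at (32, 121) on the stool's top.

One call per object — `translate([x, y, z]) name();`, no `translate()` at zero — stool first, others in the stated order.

stool();
translate([32, 121, 380]) picture_frame();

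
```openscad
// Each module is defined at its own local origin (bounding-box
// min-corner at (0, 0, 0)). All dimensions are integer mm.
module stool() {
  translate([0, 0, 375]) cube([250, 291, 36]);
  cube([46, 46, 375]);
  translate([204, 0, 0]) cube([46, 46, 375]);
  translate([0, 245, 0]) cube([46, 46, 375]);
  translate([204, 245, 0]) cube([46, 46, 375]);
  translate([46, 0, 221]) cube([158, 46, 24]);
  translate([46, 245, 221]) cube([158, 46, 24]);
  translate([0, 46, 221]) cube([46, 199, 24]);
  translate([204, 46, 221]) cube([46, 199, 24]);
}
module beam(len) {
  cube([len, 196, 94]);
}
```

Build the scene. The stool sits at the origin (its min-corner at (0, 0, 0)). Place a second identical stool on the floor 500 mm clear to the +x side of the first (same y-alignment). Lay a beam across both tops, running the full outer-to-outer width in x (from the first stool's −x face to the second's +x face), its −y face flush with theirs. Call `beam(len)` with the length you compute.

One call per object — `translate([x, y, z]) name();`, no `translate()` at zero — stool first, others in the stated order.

stool();
translate([750, 0, 0]) stool();
translate([0, 0, 411]) beam(1000);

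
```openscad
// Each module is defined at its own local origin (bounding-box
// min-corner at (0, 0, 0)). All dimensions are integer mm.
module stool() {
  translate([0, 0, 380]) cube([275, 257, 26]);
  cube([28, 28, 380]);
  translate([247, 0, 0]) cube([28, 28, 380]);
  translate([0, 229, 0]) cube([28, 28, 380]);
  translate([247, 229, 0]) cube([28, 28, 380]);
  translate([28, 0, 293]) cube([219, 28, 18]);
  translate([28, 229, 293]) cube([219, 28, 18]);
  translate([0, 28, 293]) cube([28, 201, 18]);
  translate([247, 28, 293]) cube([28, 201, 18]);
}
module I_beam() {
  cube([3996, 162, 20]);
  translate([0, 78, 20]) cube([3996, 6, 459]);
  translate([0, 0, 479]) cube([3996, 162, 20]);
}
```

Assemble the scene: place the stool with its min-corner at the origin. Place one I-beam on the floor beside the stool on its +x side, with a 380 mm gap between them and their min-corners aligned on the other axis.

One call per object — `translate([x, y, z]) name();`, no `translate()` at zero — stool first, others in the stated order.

stool();
translate([655, 0, 0]) I_beam();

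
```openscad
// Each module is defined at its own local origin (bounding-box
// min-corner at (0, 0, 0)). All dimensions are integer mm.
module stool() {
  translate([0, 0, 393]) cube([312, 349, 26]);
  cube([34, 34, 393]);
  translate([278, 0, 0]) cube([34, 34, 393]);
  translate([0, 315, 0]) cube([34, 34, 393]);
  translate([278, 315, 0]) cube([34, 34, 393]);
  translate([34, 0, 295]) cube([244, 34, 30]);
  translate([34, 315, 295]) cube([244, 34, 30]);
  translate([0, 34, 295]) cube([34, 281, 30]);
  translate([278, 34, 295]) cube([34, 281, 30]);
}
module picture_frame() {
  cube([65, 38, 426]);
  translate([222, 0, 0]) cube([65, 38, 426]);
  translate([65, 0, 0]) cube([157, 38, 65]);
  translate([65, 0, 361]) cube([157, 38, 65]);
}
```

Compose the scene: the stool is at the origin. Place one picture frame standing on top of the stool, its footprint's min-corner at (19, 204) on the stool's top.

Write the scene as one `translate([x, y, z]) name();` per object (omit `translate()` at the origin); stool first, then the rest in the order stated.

stool();
translate([19, 204, 419]) picture_frame();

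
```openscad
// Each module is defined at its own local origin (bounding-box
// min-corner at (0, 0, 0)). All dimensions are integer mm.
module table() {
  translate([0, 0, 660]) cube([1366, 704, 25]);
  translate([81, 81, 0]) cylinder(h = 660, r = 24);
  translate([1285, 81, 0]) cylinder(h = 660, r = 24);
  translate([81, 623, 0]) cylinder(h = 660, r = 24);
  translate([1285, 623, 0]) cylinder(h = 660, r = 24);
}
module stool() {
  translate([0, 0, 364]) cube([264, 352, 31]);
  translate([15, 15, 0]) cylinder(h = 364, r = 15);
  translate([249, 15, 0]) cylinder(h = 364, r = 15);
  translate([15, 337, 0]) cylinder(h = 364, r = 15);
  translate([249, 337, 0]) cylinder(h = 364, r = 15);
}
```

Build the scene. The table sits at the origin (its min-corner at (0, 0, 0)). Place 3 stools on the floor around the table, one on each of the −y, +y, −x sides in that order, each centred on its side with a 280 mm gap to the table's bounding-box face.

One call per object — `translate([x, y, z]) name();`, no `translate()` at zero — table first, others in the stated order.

table();
translate([551, -632, 0]) stool();
translate([551, 984, 0]) stool();
translate([-544, 176, 0]) stool();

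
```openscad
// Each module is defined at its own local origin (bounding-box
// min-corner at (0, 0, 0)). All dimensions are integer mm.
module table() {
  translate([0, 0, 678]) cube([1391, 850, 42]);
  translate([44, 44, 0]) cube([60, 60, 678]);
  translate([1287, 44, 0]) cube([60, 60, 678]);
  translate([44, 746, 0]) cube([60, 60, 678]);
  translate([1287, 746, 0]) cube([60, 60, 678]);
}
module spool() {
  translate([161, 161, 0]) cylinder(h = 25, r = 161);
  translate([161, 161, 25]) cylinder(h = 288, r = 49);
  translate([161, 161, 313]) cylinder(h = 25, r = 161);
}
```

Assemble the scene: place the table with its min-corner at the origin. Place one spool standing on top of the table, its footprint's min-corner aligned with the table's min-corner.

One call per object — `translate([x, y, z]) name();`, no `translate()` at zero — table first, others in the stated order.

table();
translate([0, 0, 720]) spool();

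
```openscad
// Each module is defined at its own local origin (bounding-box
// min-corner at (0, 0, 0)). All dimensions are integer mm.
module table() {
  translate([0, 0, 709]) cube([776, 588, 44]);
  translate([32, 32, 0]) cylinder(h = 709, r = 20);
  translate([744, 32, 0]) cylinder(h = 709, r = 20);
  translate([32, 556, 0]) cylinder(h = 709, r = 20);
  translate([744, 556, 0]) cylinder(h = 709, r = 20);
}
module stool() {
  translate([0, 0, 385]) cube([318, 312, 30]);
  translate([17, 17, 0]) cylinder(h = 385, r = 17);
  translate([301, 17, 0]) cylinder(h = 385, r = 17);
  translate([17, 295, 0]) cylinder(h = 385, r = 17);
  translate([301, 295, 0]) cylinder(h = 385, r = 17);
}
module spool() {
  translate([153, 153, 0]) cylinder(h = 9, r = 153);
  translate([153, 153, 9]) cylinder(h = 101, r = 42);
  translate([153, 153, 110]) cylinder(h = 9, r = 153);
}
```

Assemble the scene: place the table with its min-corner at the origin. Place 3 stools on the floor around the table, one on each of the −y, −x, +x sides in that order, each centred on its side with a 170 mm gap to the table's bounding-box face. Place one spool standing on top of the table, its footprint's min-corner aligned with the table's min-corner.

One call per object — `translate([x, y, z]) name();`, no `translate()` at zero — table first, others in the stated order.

table();
translate([229, -482, 0]) stool();
translate([-488, 138, 0]) stool();
translate([946, 138, 0]) stool();
translate([0, 0, 753]) spool();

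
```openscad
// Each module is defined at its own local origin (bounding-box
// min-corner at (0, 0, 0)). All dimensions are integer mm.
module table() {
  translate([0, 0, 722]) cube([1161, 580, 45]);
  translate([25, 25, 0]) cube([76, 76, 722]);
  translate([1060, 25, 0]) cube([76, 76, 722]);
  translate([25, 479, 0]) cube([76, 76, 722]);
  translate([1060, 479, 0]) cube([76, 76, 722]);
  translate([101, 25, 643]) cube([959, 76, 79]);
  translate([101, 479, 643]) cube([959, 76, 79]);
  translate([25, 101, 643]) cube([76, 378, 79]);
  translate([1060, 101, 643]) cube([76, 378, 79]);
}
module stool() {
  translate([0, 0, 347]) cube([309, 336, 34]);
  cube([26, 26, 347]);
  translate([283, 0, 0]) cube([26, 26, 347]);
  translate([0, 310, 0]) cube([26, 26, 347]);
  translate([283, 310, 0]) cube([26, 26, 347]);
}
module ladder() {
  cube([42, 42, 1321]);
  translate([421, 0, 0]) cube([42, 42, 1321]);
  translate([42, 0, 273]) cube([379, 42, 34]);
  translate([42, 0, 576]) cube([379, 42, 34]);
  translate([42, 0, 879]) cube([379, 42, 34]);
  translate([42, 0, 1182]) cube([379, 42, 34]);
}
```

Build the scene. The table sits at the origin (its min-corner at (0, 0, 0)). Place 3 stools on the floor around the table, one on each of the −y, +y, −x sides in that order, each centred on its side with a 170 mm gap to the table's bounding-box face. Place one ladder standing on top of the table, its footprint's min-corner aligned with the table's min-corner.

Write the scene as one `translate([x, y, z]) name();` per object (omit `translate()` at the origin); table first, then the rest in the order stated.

table();
translate([426, -506, 0]) stool();
translate([426, 750, 0]) stool();
translate([-479, 122, 0]) stool();
translate([0, 0, 767]) ladder();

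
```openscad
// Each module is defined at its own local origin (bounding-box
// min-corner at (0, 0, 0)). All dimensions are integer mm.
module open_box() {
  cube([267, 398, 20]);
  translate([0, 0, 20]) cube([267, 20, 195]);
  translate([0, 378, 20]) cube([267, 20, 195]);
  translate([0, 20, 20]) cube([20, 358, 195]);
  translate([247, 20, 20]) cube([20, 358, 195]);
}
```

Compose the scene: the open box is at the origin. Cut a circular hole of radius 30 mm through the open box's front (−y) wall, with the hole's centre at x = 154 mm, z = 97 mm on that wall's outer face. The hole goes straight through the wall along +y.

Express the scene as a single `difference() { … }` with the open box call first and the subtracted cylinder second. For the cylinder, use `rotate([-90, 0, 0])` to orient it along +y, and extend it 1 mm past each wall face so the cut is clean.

difference() {
  open_box();
  translate([154, -1, 97]) rotate([-90, 0, 0]) cylinder(h = 22, r = 30);
}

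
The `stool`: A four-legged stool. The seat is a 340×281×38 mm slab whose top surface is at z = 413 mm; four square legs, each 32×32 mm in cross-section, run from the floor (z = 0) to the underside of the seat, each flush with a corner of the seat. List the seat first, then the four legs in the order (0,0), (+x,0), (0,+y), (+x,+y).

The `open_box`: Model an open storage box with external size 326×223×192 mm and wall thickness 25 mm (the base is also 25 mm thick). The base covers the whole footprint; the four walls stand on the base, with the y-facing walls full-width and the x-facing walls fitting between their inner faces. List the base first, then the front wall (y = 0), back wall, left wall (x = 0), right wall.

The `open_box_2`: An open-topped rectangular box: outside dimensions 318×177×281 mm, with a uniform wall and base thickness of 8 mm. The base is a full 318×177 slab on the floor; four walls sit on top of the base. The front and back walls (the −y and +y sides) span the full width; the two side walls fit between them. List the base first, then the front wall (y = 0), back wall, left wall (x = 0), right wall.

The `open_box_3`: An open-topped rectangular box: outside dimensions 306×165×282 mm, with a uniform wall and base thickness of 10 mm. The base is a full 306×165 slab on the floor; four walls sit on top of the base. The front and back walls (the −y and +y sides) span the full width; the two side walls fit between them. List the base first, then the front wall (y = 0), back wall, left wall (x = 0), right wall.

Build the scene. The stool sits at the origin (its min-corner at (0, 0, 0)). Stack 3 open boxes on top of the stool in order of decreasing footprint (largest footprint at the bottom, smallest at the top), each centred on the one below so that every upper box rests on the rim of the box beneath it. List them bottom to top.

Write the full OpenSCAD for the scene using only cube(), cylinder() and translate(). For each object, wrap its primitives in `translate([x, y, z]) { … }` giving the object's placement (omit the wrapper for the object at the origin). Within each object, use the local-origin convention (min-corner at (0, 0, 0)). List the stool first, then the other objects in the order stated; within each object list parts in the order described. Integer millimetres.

translate([0, 0, 375]) cube([340, 281, 38]);
cube([32, 32, 375]);
translate([308, 0, 0]) cube([32, 32, 375]);
translate([0, 249, 0]) cube([32, 32, 375]);
translate([308, 249, 0]) cube([32, 32, 375]);
translate([7, 29, 413]) {
  cube([326, 223, 25]);
  translate([0, 0, 25]) cube([326, 25, 167]);
  translate([0, 198, 25]) cube([326, 25, 167]);
  translate([0, 25, 25]) cube([25, 173, 167]);
  translate([301, 25, 25]) cube([25, 173, 167]);
}
translate([11, 52, 605]) {
  cube([318, 177, 8]);
  translate([0, 0, 8]) cube([318, 8, 273]);
  translate([0, 169, 8]) cube([318, 8, 273]);
  translate([0, 8, 8]) cube([8, 161, 273]);
  translate([310, 8, 8]) cube([8, 161, 273]);
}
translate([17, 58, 886]) {
  cube([306, 165, 10]);
  translate([0, 0, 10]) cube([306, 10, 272]);
  translate([0, 155, 10]) cube([306, 10, 272]);
  translate([0, 10, 10]) cube([10, 145, 272]);
  translate([296, 10, 10]) cube([10, 145, 272]);
}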